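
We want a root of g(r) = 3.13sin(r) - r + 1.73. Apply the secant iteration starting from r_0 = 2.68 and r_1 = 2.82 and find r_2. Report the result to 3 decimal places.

2.794

g(2.68) = 0.44402, g(2.82) = -0.10068
r_2 = 2.82000 − (-0.10068)·(2.82000 − 2.68000) / (-0.10068 − 0.44402) = 2.82000 − (-0.01409)/(-0.54470) = 2.79412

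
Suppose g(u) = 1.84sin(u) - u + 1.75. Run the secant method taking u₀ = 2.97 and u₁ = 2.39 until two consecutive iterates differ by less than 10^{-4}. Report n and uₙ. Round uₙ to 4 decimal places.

g(2.97) = -0.905817, g(2.39) = 0.616358
u₂ = 2.390000 − 0.616358·(-0.580000)/(1.522175) = 2.624853;  |Δ| = 0.234853
g(2.624853) = 0.034195
u₃ = 2.624853 − 0.034195·(0.234853)/(-0.582163) = 2.638648;  |Δ| = 0.013795
g(2.638648) = -0.001754
u₄ = 2.638648 − (-0.001754)·(0.013795)/(-0.035949) = 2.637975;  |Δ| = 0.000673
g(2.637975) = 0.000004
u₅ = 2.637975 − 0.000004·(-0.000673)/(0.001758) = 2.637976;  |Δ| = 0.000002
|u₅ − u₄| = 0.000002 < 10^{-4}

n = 5, uₙ = 2.6380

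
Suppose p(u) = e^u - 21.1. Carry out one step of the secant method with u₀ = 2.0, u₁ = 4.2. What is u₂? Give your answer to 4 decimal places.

2.5087

p(2.0) = -13.710944, p(4.2) = 45.586331
u₂ = 4.200000 − 45.586331·(4.200000 − 2.000000) / (45.586331 − (-13.710944)) = 4.200000 − (100.289928)/(59.297275) = 2.508692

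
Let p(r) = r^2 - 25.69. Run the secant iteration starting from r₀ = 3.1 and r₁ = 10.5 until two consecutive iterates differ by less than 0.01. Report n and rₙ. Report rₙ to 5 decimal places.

p(3.1) = -16.0800000, p(10.5) = 84.5600000
r₂ = 10.5000000 − 84.5600000·(7.4000000)/(100.6400000) = 4.2823529;  |Δ| = 6.2176471
p(4.2823529) = -7.3514533
r₃ = 4.2823529 − (-7.3514533)·(-6.2176471)/(-91.9114533) = 4.7796657;  |Δ| = 0.4973128
p(4.7796657) = -2.8447954
r₄ = 4.7796657 − (-2.8447954)·(0.4973128)/(4.5066579) = 5.0935909;  |Δ| = 0.3139251
p(5.0935909) = 0.2546680
r₅ = 5.0935909 − 0.2546680·(0.3139251)/(3.0994634) = 5.0677972;  |Δ| = 0.0257937
p(5.0677972) = -0.0074320
r₆ = 5.0677972 − (-0.0074320)·(-0.0257937)/(-0.2621000) = 5.0685286;  |Δ| = 0.0007314
|r₆ − r₅| = 0.0007314 < 0.01

n = 6, rₙ = 5.06853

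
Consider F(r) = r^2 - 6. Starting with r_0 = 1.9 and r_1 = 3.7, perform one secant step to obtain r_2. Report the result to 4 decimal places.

F(1.9) = -2.390000, F(3.7) = 7.690000
r_2 = 3.700000 − 7.690000·(3.700000 − 1.900000) / (7.690000 − (-2.390000)) = 3.700000 − (13.842000)/(10.080000) = 2.326786

2.3268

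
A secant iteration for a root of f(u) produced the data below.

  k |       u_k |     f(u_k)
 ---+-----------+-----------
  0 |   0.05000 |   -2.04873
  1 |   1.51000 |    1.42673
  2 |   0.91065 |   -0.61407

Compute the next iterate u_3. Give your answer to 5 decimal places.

u_3 = 0.91065 − (-0.61407)·(0.91065 − 1.51000) / (-0.61407 − 1.42673)
   = 0.91065 − (0.3680429)/(-2.0408000) = 1.0909924

1.09099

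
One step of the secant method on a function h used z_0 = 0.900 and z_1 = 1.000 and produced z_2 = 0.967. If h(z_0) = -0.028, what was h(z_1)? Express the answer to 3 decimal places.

0.014

The secant line through (0.900, -0.028) and (1.000, h(z_1)) crosses zero at z_2 = 0.967.
So (0.900, -0.028), (1.000, h(z_1)), (0.967, 0) are collinear:
h(z_1) = -0.028 · (1.000 − 0.967) / (0.900 − 0.967) = -0.028 · (0.03300)/(-0.06700) = 0.01379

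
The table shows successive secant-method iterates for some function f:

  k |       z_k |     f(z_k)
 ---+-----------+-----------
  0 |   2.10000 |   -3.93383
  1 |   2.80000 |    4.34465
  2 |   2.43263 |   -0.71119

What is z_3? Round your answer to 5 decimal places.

z_3 = 2.43263 − (-0.71119)·(2.43263 − 2.80000) / (-0.71119 − 4.34465)
   = 2.43263 − (0.2612699)/(-5.0558400) = 2.4843068

2.48431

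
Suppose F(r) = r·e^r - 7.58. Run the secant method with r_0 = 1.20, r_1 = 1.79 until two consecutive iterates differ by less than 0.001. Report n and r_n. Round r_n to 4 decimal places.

F(1.20) = -3.595860, F(1.79) = 3.141120
r_2 = 1.790000 − 3.141120·(0.590000)/(6.736980) = 1.514912;  |Δ| = 0.275088
F(1.514912) = -0.688631
r_3 = 1.514912 − (-0.688631)·(-0.275088)/(-3.829751) = 1.564376;  |Δ| = 0.049464
F(1.564376) = -0.102765
r_4 = 1.564376 − (-0.102765)·(0.049464)/(0.585866) = 1.573052;  |Δ| = 0.008676
F(1.573052) = 0.004223
r_5 = 1.573052 − 0.004223·(0.008676)/(0.106988) = 1.572710;  |Δ| = 0.000342
|r_5 − r_4| = 0.000342 < 0.001

n = 5, r_n = 1.5727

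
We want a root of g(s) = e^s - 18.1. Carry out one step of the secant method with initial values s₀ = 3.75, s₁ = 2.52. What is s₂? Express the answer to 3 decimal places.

2.752

g(3.75) = 24.42108, g(2.52) = -5.67140
s₂ = 2.52000 − (-5.67140)·(2.52000 − 3.75000) / (-5.67140 − 24.42108) = 2.52000 − (6.97583)/(-30.09249) = 2.75181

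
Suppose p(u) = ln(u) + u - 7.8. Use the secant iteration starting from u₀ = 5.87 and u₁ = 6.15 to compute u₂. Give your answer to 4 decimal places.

p(5.87) = -0.160145, p(6.15) = 0.166452
u₂ = 6.150000 − 0.166452·(6.150000 − 5.870000) / (0.166452 − (-0.160145)) = 6.150000 − (0.046607)/(0.326597) = 6.007297

6.0073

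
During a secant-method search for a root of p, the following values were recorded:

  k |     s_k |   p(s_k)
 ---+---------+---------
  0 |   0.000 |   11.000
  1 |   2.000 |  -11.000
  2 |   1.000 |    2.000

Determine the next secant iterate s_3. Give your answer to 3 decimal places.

s_3 = 1.000 − 2.000·(1.000 − 2.000) / (2.000 − (-11.000))
   = 1.000 − (-2.00000)/(13.00000) = 1.15385

1.154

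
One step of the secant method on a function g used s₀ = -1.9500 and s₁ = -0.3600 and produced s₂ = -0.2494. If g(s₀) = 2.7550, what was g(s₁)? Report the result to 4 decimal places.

The secant line through (-1.9500, 2.7550) and (-0.3600, g(s₁)) crosses zero at s₂ = -0.2494.
So (-1.9500, 2.7550), (-0.3600, g(s₁)), (-0.2494, 0) are collinear:
g(s₁) = 2.7550 · (-0.3600 − (-0.2494)) / (-1.9500 − (-0.2494)) = 2.7550 · (-0.110600)/(-1.700600) = 0.179174

0.1792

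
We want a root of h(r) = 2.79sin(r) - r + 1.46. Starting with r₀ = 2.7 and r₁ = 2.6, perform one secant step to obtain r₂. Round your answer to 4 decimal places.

2.6862

h(2.7) = -0.047610, h(2.6) = 0.298249
r₂ = 2.600000 − 0.298249·(2.600000 − 2.700000) / (0.298249 − (-0.047610)) = 2.600000 − (-0.029825)/(0.345859) = 2.686234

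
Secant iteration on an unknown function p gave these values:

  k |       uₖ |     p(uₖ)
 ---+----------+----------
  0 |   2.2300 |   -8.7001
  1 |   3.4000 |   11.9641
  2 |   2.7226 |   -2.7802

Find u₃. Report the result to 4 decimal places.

u₃ = 2.7226 − (-2.7802)·(2.7226 − 3.4000) / (-2.7802 − 11.9641)
   = 2.7226 − (1.883307)/(-14.744300) = 2.850331

2.8503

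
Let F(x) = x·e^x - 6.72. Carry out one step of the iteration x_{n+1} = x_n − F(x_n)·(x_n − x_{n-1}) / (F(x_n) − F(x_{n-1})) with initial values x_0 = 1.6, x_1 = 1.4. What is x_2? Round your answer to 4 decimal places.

1.4928

F(1.6) = 1.204852, F(1.4) = -1.042720
x_2 = 1.400000 − (-1.042720)·(1.400000 − 1.600000) / (-1.042720 − 1.204852) = 1.400000 − (0.208544)/(-2.247572) = 1.492786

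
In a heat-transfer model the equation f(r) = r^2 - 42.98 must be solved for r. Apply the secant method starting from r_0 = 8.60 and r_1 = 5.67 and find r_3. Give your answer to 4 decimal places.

f(8.60) = 30.980000, f(5.67) = -10.831100
r_2 = 5.670000 − (-10.831100)·(5.670000 − 8.600000) / (-10.831100 − 30.980000) = 5.670000 − (31.735123)/(-41.811100) = 6.429012
f(6.429012) = -1.647806
r_3 = 6.429012 − (-1.647806)·(6.429012 − 5.670000) / (-1.647806 − (-10.831100)) = 6.429012 − (-1.250704)/(9.183294) = 6.565205

6.5652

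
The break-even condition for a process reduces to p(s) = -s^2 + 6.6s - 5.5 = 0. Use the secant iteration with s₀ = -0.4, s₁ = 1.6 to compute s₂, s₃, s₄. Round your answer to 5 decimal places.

p(-0.4) = -8.3000000, p(1.6) = 2.5000000
s₂ = 1.6000000 − 2.5000000·(1.6000000 − (-0.4000000)) / (2.5000000 − (-8.3000000)) = 1.6000000 − (5.0000000)/(10.8000000) = 1.1370370
p(1.1370370) = 0.7115912
s₃ = 1.1370370 − 0.7115912·(1.1370370 − 1.6000000) / (0.7115912 − 2.5000000) = 1.1370370 − (-0.3294404)/(-1.7884088) = 0.9528284
p(0.9528284) = -0.1192146
s₄ = 0.9528284 − (-0.1192146)·(0.9528284 − 1.1370370) / (-0.1192146 − 0.7115912) = 0.9528284 − (0.0219604)/(-0.8308058) = 0.9792610

1.13704, 0.95283, 0.97926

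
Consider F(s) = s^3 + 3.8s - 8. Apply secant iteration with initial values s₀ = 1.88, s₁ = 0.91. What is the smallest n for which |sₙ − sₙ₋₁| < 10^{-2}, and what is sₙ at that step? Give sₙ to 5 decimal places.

F(1.88) = 5.7886720, F(0.91) = -3.7884290
s₂ = 0.9100000 − (-3.7884290)·(-0.9700000)/(-9.5771010) = 1.2937044;  |Δ| = 0.3837044
F(1.2937044) = -0.9186873
s₃ = 1.2937044 − (-0.9186873)·(0.3837044)/(2.8697417) = 1.4165393;  |Δ| = 0.1228349
F(1.4165393) = 0.2252541
s₄ = 1.4165393 − 0.2252541·(0.1228349)/(1.1439414) = 1.3923518;  |Δ| = 0.0241875
F(1.3923518) = -0.0097889
s₅ = 1.3923518 − (-0.0097889)·(-0.0241875)/(-0.2350430) = 1.3933592;  |Δ| = 0.0010073
|s₅ − s₄| = 0.0010073 < 10^{-2}

n = 5, sₙ = 1.39336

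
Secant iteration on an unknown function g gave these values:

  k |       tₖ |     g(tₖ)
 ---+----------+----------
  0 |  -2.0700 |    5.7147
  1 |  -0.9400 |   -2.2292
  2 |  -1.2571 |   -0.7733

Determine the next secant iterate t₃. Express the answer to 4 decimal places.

-1.4255

t₃ = -1.2571 − (-0.7733)·(-1.2571 − (-0.9400)) / (-0.7733 − (-2.2292))
   = -1.2571 − (0.245213)/(1.455900) = -1.425527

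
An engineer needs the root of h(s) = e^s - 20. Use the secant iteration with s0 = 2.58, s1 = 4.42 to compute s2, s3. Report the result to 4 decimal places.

h(2.58) = -6.802862, h(4.42) = 63.096285
s2 = 4.420000 − 63.096285·(4.420000 − 2.580000) / (63.096285 − (-6.802862)) = 4.420000 − (116.097165)/(69.899147) = 2.759076
h(2.759076) = -4.214748
s3 = 2.759076 − (-4.214748)·(2.759076 − 4.420000) / (-4.214748 − 63.096285) = 2.759076 − (7.000376)/(-67.311033) = 2.863077

2.7591, 2.8631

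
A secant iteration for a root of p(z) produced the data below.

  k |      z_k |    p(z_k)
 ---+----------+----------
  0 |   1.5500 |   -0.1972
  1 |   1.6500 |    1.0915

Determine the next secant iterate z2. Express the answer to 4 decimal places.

z2 = 1.6500 − 1.0915·(1.6500 − 1.5500) / (1.0915 − (-0.1972))
   = 1.6500 − (0.109150)/(1.288700) = 1.565302

1.5653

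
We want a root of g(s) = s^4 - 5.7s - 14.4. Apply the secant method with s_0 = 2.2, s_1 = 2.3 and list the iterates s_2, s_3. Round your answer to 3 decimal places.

2.288, 2.289

g(2.2) = -3.51440, g(2.3) = 0.47410
s_2 = 2.30000 − 0.47410·(2.30000 − 2.20000) / (0.47410 − (-3.51440)) = 2.30000 − (0.04741)/(3.98850) = 2.28811
g(2.28811) = -0.03218
s_3 = 2.28811 − (-0.03218)·(2.28811 − 2.30000) / (-0.03218 − 0.47410) = 2.28811 − (0.00038)/(-0.50628) = 2.28887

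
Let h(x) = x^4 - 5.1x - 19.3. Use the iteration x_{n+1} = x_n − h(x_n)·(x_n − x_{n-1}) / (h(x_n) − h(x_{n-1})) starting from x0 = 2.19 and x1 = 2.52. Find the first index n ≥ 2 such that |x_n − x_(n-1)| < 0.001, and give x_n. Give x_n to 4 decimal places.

n = 5, x_n = 2.3666

h(2.19) = -7.466425, h(2.52) = 8.175580
x2 = 2.520000 − 8.175580·(0.330000)/(15.642005) = 2.347519;  |Δ| = 0.172481
h(2.347519) = -0.902908
x3 = 2.347519 − (-0.902908)·(-0.172481)/(-9.078488) = 2.364674;  |Δ| = 0.017154
h(2.364674) = -0.092934
x4 = 2.364674 − (-0.092934)·(0.017154)/(0.809973) = 2.366642;  |Δ| = 0.001968
h(2.366642) = 0.001257
x5 = 2.366642 − 0.001257·(0.001968)/(0.094192) = 2.366616;  |Δ| = 0.000026
|x5 − x4| = 0.000026 < 0.001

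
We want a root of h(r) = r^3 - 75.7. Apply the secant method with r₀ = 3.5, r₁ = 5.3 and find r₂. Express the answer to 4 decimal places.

4.0574

h(3.5) = -32.825000, h(5.3) = 73.177000
r₂ = 5.300000 − 73.177000·(5.300000 − 3.500000) / (73.177000 − (-32.825000)) = 5.300000 − (131.718600)/(106.002000) = 4.057395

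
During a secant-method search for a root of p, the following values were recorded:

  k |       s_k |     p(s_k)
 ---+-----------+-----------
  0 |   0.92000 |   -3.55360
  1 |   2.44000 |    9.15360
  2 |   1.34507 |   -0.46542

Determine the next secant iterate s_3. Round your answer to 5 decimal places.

s_3 = 1.34507 − (-0.46542)·(1.34507 − 2.44000) / (-0.46542 − 9.15360)
   = 1.34507 − (0.5096023)/(-9.6190200) = 1.3980486

1.39805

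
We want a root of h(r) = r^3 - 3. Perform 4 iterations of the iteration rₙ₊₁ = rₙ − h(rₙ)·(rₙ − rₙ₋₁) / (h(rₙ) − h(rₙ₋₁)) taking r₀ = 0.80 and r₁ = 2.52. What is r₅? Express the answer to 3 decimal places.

h(0.80) = -2.48800, h(2.52) = 13.00301
r₂ = 2.52000 − 13.00301·(2.52000 − 0.80000) / (13.00301 − (-2.48800)) = 2.52000 − (22.36517)/(15.49101) = 1.07625
h(1.07625) = -1.75337
r₃ = 1.07625 − (-1.75337)·(1.07625 − 2.52000) / (-1.75337 − 13.00301) = 1.07625 − (2.53143)/(-14.75638) = 1.24780
h(1.24780) = -1.05719
r₄ = 1.24780 − (-1.05719)·(1.24780 − 1.07625) / (-1.05719 − (-1.75337)) = 1.24780 − (-0.18136)/(0.69619) = 1.50830
h(1.50830) = 0.43133
r₅ = 1.50830 − 0.43133·(1.50830 − 1.24780) / (0.43133 − (-1.05719)) = 1.50830 − (0.11236)/(1.48852) = 1.43281

1.433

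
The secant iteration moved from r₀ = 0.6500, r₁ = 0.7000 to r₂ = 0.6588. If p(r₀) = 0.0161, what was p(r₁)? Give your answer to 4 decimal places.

The secant line through (0.6500, 0.0161) and (0.7000, p(r₁)) crosses zero at r₂ = 0.6588.
So (0.6500, 0.0161), (0.7000, p(r₁)), (0.6588, 0) are collinear:
p(r₁) = 0.0161 · (0.7000 − 0.6588) / (0.6500 − 0.6588) = 0.0161 · (0.041200)/(-0.008800) = -0.075377

-0.0754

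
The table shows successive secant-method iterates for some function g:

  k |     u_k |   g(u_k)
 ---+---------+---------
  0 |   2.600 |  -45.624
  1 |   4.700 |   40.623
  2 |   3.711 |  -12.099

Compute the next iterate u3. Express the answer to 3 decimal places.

3.938

u3 = 3.711 − (-12.099)·(3.711 − 4.700) / (-12.099 − 40.623)
   = 3.711 − (11.96591)/(-52.72200) = 3.93796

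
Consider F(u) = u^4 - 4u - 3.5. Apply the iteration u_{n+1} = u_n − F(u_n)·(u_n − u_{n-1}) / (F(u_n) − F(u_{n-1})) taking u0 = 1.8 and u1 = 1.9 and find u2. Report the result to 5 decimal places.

F(1.8) = -0.2024000, F(1.9) = 1.9321000
u2 = 1.9000000 − 1.9321000·(1.9000000 − 1.8000000) / (1.9321000 − (-0.2024000)) = 1.9000000 − (0.1932100)/(2.1345000) = 1.8094823

1.80948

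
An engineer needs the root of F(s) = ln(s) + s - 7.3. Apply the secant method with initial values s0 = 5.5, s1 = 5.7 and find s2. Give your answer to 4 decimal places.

5.5808

F(5.5) = -0.095252, F(5.7) = 0.140466
s2 = 5.700000 − 0.140466·(5.700000 − 5.500000) / (0.140466 − (-0.095252)) = 5.700000 − (0.028093)/(0.235718) = 5.580818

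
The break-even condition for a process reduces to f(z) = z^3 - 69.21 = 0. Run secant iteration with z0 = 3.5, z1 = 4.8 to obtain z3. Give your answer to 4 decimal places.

4.0903

f(3.5) = -26.335000, f(4.8) = 41.382000
z2 = 4.800000 − 41.382000·(4.800000 − 3.500000) / (41.382000 − (-26.335000)) = 4.800000 − (53.796600)/(67.717000) = 4.005567
f(4.005567) = -4.942398
z3 = 4.005567 − (-4.942398)·(4.005567 − 4.800000) / (-4.942398 − 41.382000) = 4.005567 − (3.926403)/(-46.324398) = 4.090326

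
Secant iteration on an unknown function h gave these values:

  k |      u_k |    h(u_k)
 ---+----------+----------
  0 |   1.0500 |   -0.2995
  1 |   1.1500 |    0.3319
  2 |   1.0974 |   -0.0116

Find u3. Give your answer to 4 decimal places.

u3 = 1.0974 − (-0.0116)·(1.0974 − 1.1500) / (-0.0116 − 0.3319)
   = 1.0974 − (0.000610)/(-0.343500) = 1.099176

1.0992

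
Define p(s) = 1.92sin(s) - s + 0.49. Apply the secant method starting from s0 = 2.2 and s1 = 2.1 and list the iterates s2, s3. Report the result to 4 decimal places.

2.1231, 2.1238

p(2.2) = -0.157687, p(2.1) = 0.047362
s2 = 2.100000 − 0.047362·(2.100000 − 2.200000) / (0.047362 − (-0.157687)) = 2.100000 − (-0.004736)/(0.205049) = 2.123098
p(2.123098) = 0.001435
s3 = 2.123098 − 0.001435·(2.123098 − 2.100000) / (0.001435 − 0.047362) = 2.123098 − (0.000033)/(-0.045927) = 2.123820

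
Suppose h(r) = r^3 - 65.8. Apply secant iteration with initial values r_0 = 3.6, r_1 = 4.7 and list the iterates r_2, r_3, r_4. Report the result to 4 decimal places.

h(3.6) = -19.144000, h(4.7) = 38.023000
r_2 = 4.700000 − 38.023000·(4.700000 − 3.600000) / (38.023000 − (-19.144000)) = 4.700000 − (41.825300)/(57.167000) = 3.968366
h(3.968366) = -3.306438
r_3 = 3.968366 − (-3.306438)·(3.968366 − 4.700000) / (-3.306438 − 38.023000) = 3.968366 − (2.419101)/(-41.329438) = 4.026899
h(4.026899) = -0.500169
r_4 = 4.026899 − (-0.500169)·(4.026899 − 3.968366) / (-0.500169 − (-3.306438)) = 4.026899 − (-0.029276)/(2.806269) = 4.037331

3.9684, 4.0269, 4.0373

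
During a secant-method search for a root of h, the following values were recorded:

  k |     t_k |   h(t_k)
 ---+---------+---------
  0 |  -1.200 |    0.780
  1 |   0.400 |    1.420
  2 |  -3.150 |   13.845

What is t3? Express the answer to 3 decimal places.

t3 = -3.150 − 13.845·(-3.150 − 0.400) / (13.845 − 1.420)
   = -3.150 − (-49.14975)/(12.42500) = 0.80571

0.806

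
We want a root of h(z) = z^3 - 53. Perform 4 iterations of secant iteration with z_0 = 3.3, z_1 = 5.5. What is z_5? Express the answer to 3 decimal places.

h(3.3) = -17.06300, h(5.5) = 113.37500
z_2 = 5.50000 − 113.37500·(5.50000 − 3.30000) / (113.37500 − (-17.06300)) = 5.50000 − (249.42500)/(130.43800) = 3.58779
h(3.58779) = -6.81716
z_3 = 3.58779 − (-6.81716)·(3.58779 − 5.50000) / (-6.81716 − 113.37500) = 3.58779 − (13.03585)/(-120.19216) = 3.69625
h(3.69625) = -2.50097
z_4 = 3.69625 − (-2.50097)·(3.69625 − 3.58779) / (-2.50097 − (-6.81716)) = 3.69625 − (-0.27125)/(4.31619) = 3.75909
h(3.75909) = 0.11889
z_5 = 3.75909 − 0.11889·(3.75909 − 3.69625) / (0.11889 − (-2.50097)) = 3.75909 − (0.00747)/(2.61985) = 3.75624

3.756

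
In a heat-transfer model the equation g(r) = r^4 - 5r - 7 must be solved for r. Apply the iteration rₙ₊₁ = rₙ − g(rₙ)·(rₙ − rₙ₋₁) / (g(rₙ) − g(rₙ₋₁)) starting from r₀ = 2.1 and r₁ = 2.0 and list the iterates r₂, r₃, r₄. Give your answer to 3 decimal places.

2.034, 2.036, 2.036

g(2.1) = 1.94810, g(2.0) = -1.00000
r₂ = 2.00000 − (-1.00000)·(2.00000 − 2.10000) / (-1.00000 − 1.94810) = 2.00000 − (0.10000)/(-2.94810) = 2.03392
g(2.03392) = -0.05623
r₃ = 2.03392 − (-0.05623)·(2.03392 − 2.00000) / (-0.05623 − (-1.00000)) = 2.03392 − (-0.00191)/(0.94377) = 2.03594
g(2.03594) = 0.00178
r₄ = 2.03594 − 0.00178·(2.03594 − 2.03392) / (0.00178 − (-0.05623)) = 2.03594 − (0.00000)/(0.05801) = 2.03588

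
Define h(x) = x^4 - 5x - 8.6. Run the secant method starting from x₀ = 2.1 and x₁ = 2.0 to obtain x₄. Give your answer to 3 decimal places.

2.089

h(2.1) = 0.34810, h(2.0) = -2.60000
x₂ = 2.00000 − (-2.60000)·(2.00000 − 2.10000) / (-2.60000 − 0.34810) = 2.00000 − (0.26000)/(-2.94810) = 2.08819
h(2.08819) = -0.02659
x₃ = 2.08819 − (-0.02659)·(2.08819 − 2.00000) / (-0.02659 − (-2.60000)) = 2.08819 − (-0.00234)/(2.57341) = 2.08910
h(2.08910) = 0.00207
x₄ = 2.08910 − 0.00207·(2.08910 − 2.08819) / (0.00207 − (-0.02659)) = 2.08910 − (0.00000)/(0.02865) = 2.08904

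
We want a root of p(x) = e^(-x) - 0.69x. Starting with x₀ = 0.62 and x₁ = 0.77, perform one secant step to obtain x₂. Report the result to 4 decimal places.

0.7126

p(0.62) = 0.110144, p(0.77) = -0.068287
x₂ = 0.770000 − (-0.068287)·(0.770000 − 0.620000) / (-0.068287 − 0.110144) = 0.770000 − (-0.010243)/(-0.178431) = 0.712594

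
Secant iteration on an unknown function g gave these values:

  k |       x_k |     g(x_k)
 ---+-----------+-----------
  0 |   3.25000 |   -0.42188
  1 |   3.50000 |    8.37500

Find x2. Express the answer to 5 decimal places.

3.26199

x2 = 3.50000 − 8.37500·(3.50000 − 3.25000) / (8.37500 − (-0.42188))
   = 3.50000 − (2.0937500)/(8.7968800) = 3.2619895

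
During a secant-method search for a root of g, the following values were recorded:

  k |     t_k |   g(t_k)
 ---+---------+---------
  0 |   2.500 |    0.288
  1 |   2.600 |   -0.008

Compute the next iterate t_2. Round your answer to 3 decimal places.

2.597

t_2 = 2.600 − (-0.008)·(2.600 − 2.500) / (-0.008 − 0.288)
   = 2.600 − (-0.00080)/(-0.29600) = 2.59730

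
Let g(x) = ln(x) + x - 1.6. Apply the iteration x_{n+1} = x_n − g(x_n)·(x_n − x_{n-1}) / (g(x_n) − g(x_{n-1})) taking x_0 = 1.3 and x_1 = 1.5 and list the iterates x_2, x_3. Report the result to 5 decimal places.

1.32194, 1.32133

g(1.3) = -0.0376357, g(1.5) = 0.3054651
x_2 = 1.5000000 − 0.3054651·(1.5000000 − 1.3000000) / (0.3054651 − (-0.0376357)) = 1.5000000 − (0.0610930)/(0.3431008) = 1.3219386
g(1.3219386) = 0.0010379
x_3 = 1.3219386 − 0.0010379·(1.3219386 − 1.5000000) / (0.0010379 − 0.3054651) = 1.3219386 − (-0.0001848)/(-0.3044272) = 1.3213315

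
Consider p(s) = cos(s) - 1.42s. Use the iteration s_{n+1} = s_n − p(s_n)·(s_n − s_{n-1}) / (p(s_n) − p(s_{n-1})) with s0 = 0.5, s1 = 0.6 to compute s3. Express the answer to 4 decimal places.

p(0.5) = 0.167583, p(0.6) = -0.026664
s2 = 0.600000 − (-0.026664)·(0.600000 − 0.500000) / (-0.026664 − 0.167583) = 0.600000 − (-0.002666)/(-0.194247) = 0.586273
p(0.586273) = 0.000501
s3 = 0.586273 − 0.000501·(0.586273 − 0.600000) / (0.000501 − (-0.026664)) = 0.586273 − (-0.000007)/(0.027165) = 0.586526

0.5865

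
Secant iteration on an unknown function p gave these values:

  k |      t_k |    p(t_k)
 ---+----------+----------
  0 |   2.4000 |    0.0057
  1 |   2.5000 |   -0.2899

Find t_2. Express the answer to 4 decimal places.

t_2 = 2.5000 − (-0.2899)·(2.5000 − 2.4000) / (-0.2899 − 0.0057)
   = 2.5000 − (-0.028990)/(-0.295600) = 2.401928

2.4019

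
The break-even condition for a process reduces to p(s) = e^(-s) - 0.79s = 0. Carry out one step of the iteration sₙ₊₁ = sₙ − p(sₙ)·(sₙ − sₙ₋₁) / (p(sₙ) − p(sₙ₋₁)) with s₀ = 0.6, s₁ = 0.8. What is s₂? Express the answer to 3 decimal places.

0.658

p(0.6) = 0.07481, p(0.8) = -0.18267
s₂ = 0.80000 − (-0.18267)·(0.80000 − 0.60000) / (-0.18267 − 0.07481) = 0.80000 − (-0.03653)/(-0.25748) = 0.65811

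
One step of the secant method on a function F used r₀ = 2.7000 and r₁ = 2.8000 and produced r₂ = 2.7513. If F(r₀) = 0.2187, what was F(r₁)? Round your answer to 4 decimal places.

The secant line through (2.7000, 0.2187) and (2.8000, F(r₁)) crosses zero at r₂ = 2.7513.
So (2.7000, 0.2187), (2.8000, F(r₁)), (2.7513, 0) are collinear:
F(r₁) = 0.2187 · (2.8000 − 2.7513) / (2.7000 − 2.7513) = 0.2187 · (0.048700)/(-0.051300) = -0.207616

-0.2076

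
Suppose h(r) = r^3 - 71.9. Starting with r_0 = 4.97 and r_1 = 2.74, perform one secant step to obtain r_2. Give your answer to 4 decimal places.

3.8601

h(4.97) = 50.863473, h(2.74) = -51.329176
r_2 = 2.740000 − (-51.329176)·(2.740000 − 4.970000) / (-51.329176 − 50.863473) = 2.740000 − (114.464062)/(-102.192649) = 3.860081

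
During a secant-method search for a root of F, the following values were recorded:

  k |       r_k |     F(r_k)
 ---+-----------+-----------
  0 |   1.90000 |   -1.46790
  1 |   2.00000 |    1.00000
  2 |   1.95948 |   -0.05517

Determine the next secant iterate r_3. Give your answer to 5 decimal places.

r_3 = 1.95948 − (-0.05517)·(1.95948 − 2.00000) / (-0.05517 − 1.00000)
   = 1.95948 − (0.0022355)/(-1.0551700) = 1.9615986

1.96160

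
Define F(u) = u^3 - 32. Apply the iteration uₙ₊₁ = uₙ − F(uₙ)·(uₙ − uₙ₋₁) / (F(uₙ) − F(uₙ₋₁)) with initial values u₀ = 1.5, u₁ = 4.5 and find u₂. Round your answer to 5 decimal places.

F(1.5) = -28.6250000, F(4.5) = 59.1250000
u₂ = 4.5000000 − 59.1250000·(4.5000000 − 1.5000000) / (59.1250000 − (-28.6250000)) = 4.5000000 − (177.3750000)/(87.7500000) = 2.4786325

2.47863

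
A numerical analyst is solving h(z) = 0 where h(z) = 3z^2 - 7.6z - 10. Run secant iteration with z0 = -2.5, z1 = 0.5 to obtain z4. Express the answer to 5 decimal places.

h(-2.5) = 27.7500000, h(0.5) = -13.0500000
z2 = 0.5000000 − (-13.0500000)·(0.5000000 − (-2.5000000)) / (-13.0500000 − 27.7500000) = 0.5000000 − (-39.1500000)/(-40.8000000) = -0.4595588
h(-0.4595588) = -5.8737700
z3 = -0.4595588 − (-5.8737700)·(-0.4595588 − 0.5000000) / (-5.8737700 − (-13.0500000)) = -0.4595588 − (5.6362278)/(7.1762300) = -1.2449612
h(-1.2449612) = 4.1114897
z4 = -1.2449612 − 4.1114897·(-1.2449612 − (-0.4595588)) / (4.1114897 − (-5.8737700)) = -1.2449612 − (-3.2291737)/(9.9852598) = -0.9215671

-0.92157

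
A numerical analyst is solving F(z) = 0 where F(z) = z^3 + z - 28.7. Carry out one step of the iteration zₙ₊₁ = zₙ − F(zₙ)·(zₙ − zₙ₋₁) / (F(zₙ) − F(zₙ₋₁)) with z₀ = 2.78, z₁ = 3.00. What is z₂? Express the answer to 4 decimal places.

F(2.78) = -4.435048, F(3.00) = 1.300000
z₂ = 3.000000 − 1.300000·(3.000000 − 2.780000) / (1.300000 − (-4.435048)) = 3.000000 − (0.286000)/(5.735048) = 2.950131

2.9501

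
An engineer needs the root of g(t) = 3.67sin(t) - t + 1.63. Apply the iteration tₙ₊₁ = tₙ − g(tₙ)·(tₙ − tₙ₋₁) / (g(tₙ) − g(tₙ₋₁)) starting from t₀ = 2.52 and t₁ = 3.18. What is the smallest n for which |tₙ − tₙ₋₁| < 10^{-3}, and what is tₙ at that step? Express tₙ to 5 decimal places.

n = 4, tₙ = 2.81330

g(2.52) = 1.2471535, g(3.18) = -1.6909203
t₂ = 3.1800000 − (-1.6909203)·(0.6600000)/(-2.9380738) = 2.8001568;  |Δ| = 0.3798432
g(2.8001568) = 0.0587076
t₃ = 2.8001568 − 0.0587076·(-0.3798432)/(1.7496279) = 2.8129022;  |Δ| = 0.0127454
g(2.8129022) = 0.0017882
t₄ = 2.8129022 − 0.0017882·(0.0127454)/(-0.0569194) = 2.8133026;  |Δ| = 0.0004004
|t₄ − t₃| = 0.0004004 < 10^{-3}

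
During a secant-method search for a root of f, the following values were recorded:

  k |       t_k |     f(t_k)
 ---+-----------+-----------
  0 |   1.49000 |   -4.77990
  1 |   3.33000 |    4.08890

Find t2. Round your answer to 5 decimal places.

2.48168

t2 = 3.33000 − 4.08890·(3.33000 − 1.49000) / (4.08890 − (-4.77990))
   = 3.33000 − (7.5235760)/(8.8688000) = 2.4816805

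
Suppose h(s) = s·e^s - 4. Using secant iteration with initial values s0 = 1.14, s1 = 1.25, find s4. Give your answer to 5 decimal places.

h(1.14) = -0.4354841, h(1.25) = 0.3629287
s2 = 1.2500000 − 0.3629287·(1.2500000 − 1.1400000) / (0.3629287 − (-0.4354841)) = 1.2500000 − (0.0399222)/(0.7984128) = 1.1999981
h(1.1999981) = -0.0158736
s3 = 1.1999981 − (-0.0158736)·(1.1999981 − 1.2500000) / (-0.0158736 − 0.3629287) = 1.1999981 − (0.0007937)/(-0.3788023) = 1.2020934
h(1.2020934) = -0.0005456
s4 = 1.2020934 − (-0.0005456)·(1.2020934 − 1.1999981) / (-0.0005456 − (-0.0158736)) = 1.2020934 − (-0.0000011)/(0.0153280) = 1.2021680

1.20217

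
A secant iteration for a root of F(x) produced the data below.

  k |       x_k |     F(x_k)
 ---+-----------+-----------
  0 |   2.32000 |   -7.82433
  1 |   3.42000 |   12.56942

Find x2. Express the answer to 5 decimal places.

x2 = 3.42000 − 12.56942·(3.42000 − 2.32000) / (12.56942 − (-7.82433))
   = 3.42000 − (13.8263620)/(20.3937500) = 2.7420294

2.74203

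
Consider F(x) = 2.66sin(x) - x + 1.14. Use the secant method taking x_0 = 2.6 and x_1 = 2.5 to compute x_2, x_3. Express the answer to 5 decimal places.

F(2.6) = -0.0887664, F(2.5) = 0.2319359
x_2 = 2.5000000 − 0.2319359·(2.5000000 − 2.6000000) / (0.2319359 − (-0.0887664)) = 2.5000000 − (-0.0231936)/(0.3207023) = 2.5723213
F(2.5723213) = 0.0014679
x_3 = 2.5723213 − 0.0014679·(2.5723213 − 2.5000000) / (0.0014679 − 0.2319359) = 2.5723213 − (0.0001062)/(-0.2304680) = 2.5727819

2.57232, 2.57278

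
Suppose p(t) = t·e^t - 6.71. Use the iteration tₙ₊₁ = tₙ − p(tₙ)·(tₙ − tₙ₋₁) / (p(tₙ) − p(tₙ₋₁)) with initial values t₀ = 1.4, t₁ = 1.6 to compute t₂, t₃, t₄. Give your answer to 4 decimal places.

p(1.4) = -1.032720, p(1.6) = 1.214852
t₂ = 1.600000 − 1.214852·(1.600000 − 1.400000) / (1.214852 − (-1.032720)) = 1.600000 − (0.242970)/(2.247572) = 1.491897
p(1.491897) = -0.077746
t₃ = 1.491897 − (-0.077746)·(1.491897 − 1.600000) / (-0.077746 − 1.214852) = 1.491897 − (0.008405)/(-1.292598) = 1.498399
p(1.498399) = -0.005388
t₄ = 1.498399 − (-0.005388)·(1.498399 − 1.491897) / (-0.005388 − (-0.077746)) = 1.498399 − (-0.000035)/(0.072358) = 1.498883

1.4919, 1.4984, 1.4989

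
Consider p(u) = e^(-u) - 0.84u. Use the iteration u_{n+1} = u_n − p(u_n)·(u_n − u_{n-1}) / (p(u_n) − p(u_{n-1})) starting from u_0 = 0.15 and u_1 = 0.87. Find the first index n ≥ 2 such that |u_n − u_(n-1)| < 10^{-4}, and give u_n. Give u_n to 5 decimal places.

n = 5, u_n = 0.63247

p(0.15) = 0.7347080, p(0.87) = -0.3118485
u_2 = 0.8700000 − (-0.3118485)·(0.7200000)/(-1.0465564) = 0.6554575;  |Δ| = 0.2145425
p(0.6554575) = -0.0313798
u_3 = 0.6554575 − (-0.0313798)·(-0.2145425)/(0.2804687) = 0.6314537;  |Δ| = 0.0240037
p(0.6314537) = 0.0013970
u_4 = 0.6314537 − 0.0013970·(-0.0240037)/(0.0327768) = 0.6324768;  |Δ| = 0.0010231
p(0.6324768) = -0.0000062
u_5 = 0.6324768 − (-0.0000062)·(0.0010231)/(-0.0014032) = 0.6324723;  |Δ| = 0.0000045
|u_5 − u_4| = 0.0000045 < 10^{-4}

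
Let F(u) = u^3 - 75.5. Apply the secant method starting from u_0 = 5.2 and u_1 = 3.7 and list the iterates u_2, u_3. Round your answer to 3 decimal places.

F(5.2) = 65.10800, F(3.7) = -24.84700
u_2 = 3.70000 − (-24.84700)·(3.70000 − 5.20000) / (-24.84700 − 65.10800) = 3.70000 − (37.27050)/(-89.95500) = 4.11432
F(4.11432) = -5.85412
u_3 = 4.11432 − (-5.85412)·(4.11432 − 3.70000) / (-5.85412 − (-24.84700)) = 4.11432 − (-2.42550)/(18.99288) = 4.24203

4.114, 4.242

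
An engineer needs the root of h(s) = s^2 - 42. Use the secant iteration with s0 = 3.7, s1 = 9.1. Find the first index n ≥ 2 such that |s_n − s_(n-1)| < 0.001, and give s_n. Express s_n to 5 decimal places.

n = 6, s_n = 6.48074

h(3.7) = -28.3100000, h(9.1) = 40.8100000
s2 = 9.1000000 − 40.8100000·(5.4000000)/(69.1200000) = 5.9117188;  |Δ| = 3.1882812
h(5.9117188) = -7.0515814
s3 = 5.9117188 − (-7.0515814)·(-3.1882812)/(-47.8615814) = 6.3814572;  |Δ| = 0.4697384
h(6.3814572) = -1.2770041
s4 = 6.3814572 − (-1.2770041)·(0.4697384)/(5.7745774) = 6.4853363;  |Δ| = 0.1038791
h(6.4853363) = 0.0595869
s5 = 6.4853363 − 0.0595869·(0.1038791)/(1.3365909) = 6.4807052;  |Δ| = 0.0046311
h(6.4807052) = -0.0004596
s6 = 6.4807052 − (-0.0004596)·(-0.0046311)/(-0.0600465) = 6.4807407;  |Δ| = 0.0000354
|s6 − s5| = 0.0000354 < 0.001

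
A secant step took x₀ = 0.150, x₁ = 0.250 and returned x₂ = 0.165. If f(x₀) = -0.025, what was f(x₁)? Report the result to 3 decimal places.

The secant line through (0.150, -0.025) and (0.250, f(x₁)) crosses zero at x₂ = 0.165.
So (0.150, -0.025), (0.250, f(x₁)), (0.165, 0) are collinear:
f(x₁) = -0.025 · (0.250 − 0.165) / (0.150 − 0.165) = -0.025 · (0.08500)/(-0.01500) = 0.14167

0.142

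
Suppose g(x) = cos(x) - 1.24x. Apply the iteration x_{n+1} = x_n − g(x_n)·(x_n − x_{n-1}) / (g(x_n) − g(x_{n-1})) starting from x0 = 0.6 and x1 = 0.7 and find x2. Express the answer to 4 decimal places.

g(0.6) = 0.081336, g(0.7) = -0.103158
x2 = 0.700000 − (-0.103158)·(0.700000 − 0.600000) / (-0.103158 − 0.081336) = 0.700000 − (-0.010316)/(-0.184493) = 0.644086

0.6441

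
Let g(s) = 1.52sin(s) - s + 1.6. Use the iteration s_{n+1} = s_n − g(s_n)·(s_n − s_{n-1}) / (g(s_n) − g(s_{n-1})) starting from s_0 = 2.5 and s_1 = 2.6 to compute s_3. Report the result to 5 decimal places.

g(2.5) = 0.0096777, g(2.6) = -0.2164379
s_2 = 2.6000000 − (-0.2164379)·(2.6000000 − 2.5000000) / (-0.2164379 − 0.0096777) = 2.6000000 − (-0.0216438)/(-0.2261156) = 2.5042800
g(2.5042800) = 0.0001775
s_3 = 2.5042800 − 0.0001775·(2.5042800 − 2.6000000) / (0.0001775 − (-0.2164379)) = 2.5042800 − (-0.0000170)/(0.2166154) = 2.5043584

2.50436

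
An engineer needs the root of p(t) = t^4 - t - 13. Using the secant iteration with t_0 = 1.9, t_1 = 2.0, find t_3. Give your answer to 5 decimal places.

p(1.9) = -1.8679000, p(2.0) = 1.0000000
t_2 = 2.0000000 − 1.0000000·(2.0000000 − 1.9000000) / (1.0000000 − (-1.8679000)) = 2.0000000 − (0.1000000)/(2.8679000) = 1.9651313
p(1.9651313) = -0.0520881
t_3 = 1.9651313 − (-0.0520881)·(1.9651313 − 2.0000000) / (-0.0520881 − 1.0000000) = 1.9651313 − (0.0018162)/(-1.0520881) = 1.9668576

1.96686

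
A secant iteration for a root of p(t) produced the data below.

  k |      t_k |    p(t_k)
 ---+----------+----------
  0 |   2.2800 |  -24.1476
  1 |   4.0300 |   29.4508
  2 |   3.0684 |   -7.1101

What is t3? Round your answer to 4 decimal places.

t3 = 3.0684 − (-7.1101)·(3.0684 − 4.0300) / (-7.1101 − 29.4508)
   = 3.0684 − (6.837072)/(-36.560900) = 3.255405

3.2554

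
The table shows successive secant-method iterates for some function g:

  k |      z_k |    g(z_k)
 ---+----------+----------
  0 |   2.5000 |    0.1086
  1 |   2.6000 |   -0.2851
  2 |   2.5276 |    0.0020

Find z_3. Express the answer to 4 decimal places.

2.5281

z_3 = 2.5276 − 0.0020·(2.5276 − 2.6000) / (0.0020 − (-0.2851))
   = 2.5276 − (-0.000145)/(0.287100) = 2.528104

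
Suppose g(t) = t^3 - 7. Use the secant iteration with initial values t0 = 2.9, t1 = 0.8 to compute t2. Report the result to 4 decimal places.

1.3706

g(2.9) = 17.389000, g(0.8) = -6.488000
t2 = 0.800000 − (-6.488000)·(0.800000 − 2.900000) / (-6.488000 − 17.389000) = 0.800000 − (13.624800)/(-23.877000) = 1.370624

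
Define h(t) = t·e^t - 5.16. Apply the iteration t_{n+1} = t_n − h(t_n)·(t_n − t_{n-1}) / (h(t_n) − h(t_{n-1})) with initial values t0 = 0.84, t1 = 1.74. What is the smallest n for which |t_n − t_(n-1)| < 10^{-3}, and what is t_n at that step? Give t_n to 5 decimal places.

h(0.84) = -3.2142517, h(1.74) = 4.7533776
t2 = 1.7400000 − 4.7533776·(0.9000000)/(7.9676293) = 1.2030724;  |Δ| = 0.5369276
h(1.2030724) = -1.1533676
t3 = 1.2030724 − (-1.1533676)·(-0.5369276)/(-5.9067452) = 1.3079144;  |Δ| = 0.1048420
h(1.3079144) = -0.3227410
t4 = 1.3079144 − (-0.3227410)·(0.1048420)/(0.8306266) = 1.3486509;  |Δ| = 0.0407365
h(1.3486509) = 0.0353067
t5 = 1.3486509 − 0.0353067·(0.0407365)/(0.3580477) = 1.3446339;  |Δ| = 0.0040170
h(1.3446339) = -0.0009332
t6 = 1.3446339 − (-0.0009332)·(-0.0040170)/(-0.0362399) = 1.3447374;  |Δ| = 0.0001034
|t6 − t5| = 0.0001034 < 10^{-3}

n = 6, t_n = 1.34474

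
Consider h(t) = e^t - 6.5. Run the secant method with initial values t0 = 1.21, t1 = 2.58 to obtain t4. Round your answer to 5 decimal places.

h(1.21) = -3.1465153, h(2.58) = 6.6971382
t2 = 2.5800000 − 6.6971382·(2.5800000 − 1.2100000) / (6.6971382 − (-3.1465153)) = 2.5800000 − (9.1750793)/(9.8436535) = 1.6479193
h(1.6479193) = -1.3038430
t3 = 1.6479193 − (-1.3038430)·(1.6479193 − 2.5800000) / (-1.3038430 − 6.6971382) = 1.6479193 − (1.2152869)/(-8.0009811) = 1.7998115
h(1.7998115) = -0.4514925
t4 = 1.7998115 − (-0.4514925)·(1.7998115 − 1.6479193) / (-0.4514925 − (-1.3038430)) = 1.7998115 − (-0.0685782)/(0.8523505) = 1.8802693

1.88027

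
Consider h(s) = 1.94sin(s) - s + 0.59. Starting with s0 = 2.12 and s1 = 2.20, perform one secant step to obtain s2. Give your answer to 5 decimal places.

h(2.12) = 0.1247045, h(2.20) = -0.0415170
s2 = 2.2000000 − (-0.0415170)·(2.2000000 − 2.1200000) / (-0.0415170 − 0.1247045) = 2.2000000 − (-0.0033214)/(-0.1662215) = 2.1800185

2.18002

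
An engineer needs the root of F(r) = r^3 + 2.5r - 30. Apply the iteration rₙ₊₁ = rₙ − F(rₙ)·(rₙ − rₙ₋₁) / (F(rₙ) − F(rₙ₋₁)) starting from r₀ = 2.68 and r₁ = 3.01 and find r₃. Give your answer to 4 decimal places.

F(2.68) = -4.051168, F(3.01) = 4.795901
r₂ = 3.010000 − 4.795901·(3.010000 − 2.680000) / (4.795901 − (-4.051168)) = 3.010000 − (1.582647)/(8.847069) = 2.831111
F(2.831111) = -0.230343
r₃ = 2.831111 − (-0.230343)·(2.831111 − 3.010000) / (-0.230343 − 4.795901) = 2.831111 − (0.041206)/(-5.026244) = 2.839309

2.8393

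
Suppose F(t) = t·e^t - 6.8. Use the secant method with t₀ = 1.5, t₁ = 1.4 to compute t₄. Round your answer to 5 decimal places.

1.50688

F(1.5) = -0.0774664, F(1.4) = -1.1227200
t₂ = 1.4000000 − (-1.1227200)·(1.4000000 − 1.5000000) / (-1.1227200 − (-0.0774664)) = 1.4000000 − (0.1122720)/(-1.0452537) = 1.5074113
F(1.5074113) = 0.0060031
t₃ = 1.5074113 − 0.0060031·(1.5074113 − 1.4000000) / (0.0060031 − (-1.1227200)) = 1.5074113 − (0.0006448)/(1.1287231) = 1.5068400
F(1.5068400) = -0.0004616
t₄ = 1.5068400 − (-0.0004616)·(1.5068400 − 1.5074113) / (-0.0004616 − 0.0060031) = 1.5068400 − (0.0000003)/(-0.0064647) = 1.5068808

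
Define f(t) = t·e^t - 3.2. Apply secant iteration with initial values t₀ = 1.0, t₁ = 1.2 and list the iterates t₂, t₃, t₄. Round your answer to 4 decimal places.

1.0761, 1.0826, 1.0832

f(1.0) = -0.481718, f(1.2) = 0.784140
t₂ = 1.200000 − 0.784140·(1.200000 − 1.000000) / (0.784140 − (-0.481718)) = 1.200000 − (0.156828)/(1.265858) = 1.076109
f(1.076109) = -0.043508
t₃ = 1.076109 − (-0.043508)·(1.076109 − 1.200000) / (-0.043508 − 0.784140) = 1.076109 − (0.005390)/(-0.827648) = 1.082622
f(1.082622) = -0.003655
t₄ = 1.082622 − (-0.003655)·(1.082622 − 1.076109) / (-0.003655 − (-0.043508)) = 1.082622 − (-0.000024)/(0.039852) = 1.083219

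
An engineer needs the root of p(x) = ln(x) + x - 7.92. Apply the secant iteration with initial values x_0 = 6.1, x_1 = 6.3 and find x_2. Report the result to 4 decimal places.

p(6.1) = -0.011711, p(6.3) = 0.220550
x_2 = 6.300000 − 0.220550·(6.300000 − 6.100000) / (0.220550 − (-0.011711)) = 6.300000 − (0.044110)/(0.232261) = 6.110085

6.1101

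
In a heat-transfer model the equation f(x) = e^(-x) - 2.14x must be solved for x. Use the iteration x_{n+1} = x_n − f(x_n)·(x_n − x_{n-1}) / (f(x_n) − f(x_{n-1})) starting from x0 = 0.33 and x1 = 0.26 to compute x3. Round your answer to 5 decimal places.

f(0.33) = 0.0127237, f(0.26) = 0.2146516
x2 = 0.2600000 − 0.2146516·(0.2600000 − 0.3300000) / (0.2146516 − 0.0127237) = 0.2600000 − (-0.0150256)/(0.2019279) = 0.3344108
f(0.3344108) = 0.0001206
x3 = 0.3344108 − 0.0001206·(0.3344108 − 0.2600000) / (0.0001206 − 0.2146516) = 0.3344108 − (0.0000090)/(-0.2145310) = 0.3344526

0.33445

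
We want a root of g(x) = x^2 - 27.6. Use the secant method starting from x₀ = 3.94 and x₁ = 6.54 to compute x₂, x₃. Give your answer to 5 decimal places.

5.09233, 5.23574

g(3.94) = -12.0764000, g(6.54) = 15.1716000
x₂ = 6.5400000 − 15.1716000·(6.5400000 − 3.9400000) / (15.1716000 − (-12.0764000)) = 6.5400000 − (39.4461600)/(27.2480000) = 5.0923282
g(5.0923282) = -1.6681931
x₃ = 5.0923282 − (-1.6681931)·(5.0923282 − 6.5400000) / (-1.6681931 − 15.1716000) = 5.0923282 − (2.4149960)/(-16.8397931) = 5.2357383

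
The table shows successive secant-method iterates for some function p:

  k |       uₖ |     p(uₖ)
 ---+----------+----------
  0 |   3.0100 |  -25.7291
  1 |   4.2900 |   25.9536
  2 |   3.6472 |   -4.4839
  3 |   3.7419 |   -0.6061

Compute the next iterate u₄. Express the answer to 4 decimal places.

3.7567

u₄ = 3.7419 − (-0.6061)·(3.7419 − 3.6472) / (-0.6061 − (-4.4839))
   = 3.7419 − (-0.057398)/(3.877800) = 3.756702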